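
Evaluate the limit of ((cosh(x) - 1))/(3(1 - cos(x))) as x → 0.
Both numerator and denominator → 0 as x → 0; this is a 0/0 indeterminate form.
Expand each to leading order near x = 0: numerator ~ x^2/2, denominator ~ 3·x^2/2.
The limit of the ratio is 1/3.

Final answer: 1/3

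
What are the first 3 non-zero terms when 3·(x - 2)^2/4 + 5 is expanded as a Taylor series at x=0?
3·x^2/4 - 3·x + 8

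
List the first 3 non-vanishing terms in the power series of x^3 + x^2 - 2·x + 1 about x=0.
x^2 - 2·x + 1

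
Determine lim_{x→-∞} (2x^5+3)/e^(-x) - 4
The quotient is an ∞/∞ indeterminate form as x → -∞.
Compare growth rates of the dominant terms (exponentials ≫ polynomials ≫ logarithms), or apply L'Hôpital's rule; the quotient → 0.
Adding the constant: 0 - 4 = -4. Limit = -4.

Final answer: -4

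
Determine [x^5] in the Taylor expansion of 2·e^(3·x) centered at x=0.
Expand to order 5: 2·e^(3·x) = 81·x^5/20 + 27·x^4/4 + 9·x^3 + 9·x^2 + 6·x + 2 + O(x^6).
The coefficient of x^5 is 81/20.

Final answer: 81/20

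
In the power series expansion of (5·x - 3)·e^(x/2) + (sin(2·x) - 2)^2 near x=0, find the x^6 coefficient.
Expand to order 6: (5·x - 3)·e^(x/2) + (sin(2·x) - 2)^2 = 131129·x^6/46080 - 4049·x^5/3840 - 2011·x^4/384 + 283·x^3/48 + 49·x^2/8 - 9·x/2 + 1 + O(x^7).
The coefficient of x^6 is 131129/46080.

Final answer: 131129/46080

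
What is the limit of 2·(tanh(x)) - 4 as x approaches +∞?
Evaluate the dominant behaviour as x → +∞; each term tends to a finite value or vanishes.
Limit = -2.

Final answer: -2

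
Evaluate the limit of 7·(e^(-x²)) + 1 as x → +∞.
Evaluate the dominant behaviour as x → +∞; each term tends to a finite value or vanishes.
Limit = 1.

Final answer: 1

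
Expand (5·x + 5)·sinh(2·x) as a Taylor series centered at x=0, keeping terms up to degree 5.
4·x^5/3 + 20·x^4/3 + 20·x^3/3 + 10·x^2 + 10·x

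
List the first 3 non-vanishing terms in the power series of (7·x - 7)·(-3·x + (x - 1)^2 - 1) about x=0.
7·x^3 - 42·x^2 + 35·x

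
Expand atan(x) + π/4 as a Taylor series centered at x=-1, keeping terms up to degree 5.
(x + 1)/2 + (x + 1)^2/4 + (x + 1)^3/12 - (x + 1)^5/40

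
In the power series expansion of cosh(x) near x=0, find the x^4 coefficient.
Expand to order 4: cosh(x) = x^4/24 + x^2/2 + 1 + O(x^5).
The coefficient of x^4 is 1/24.

Final answer: 1/24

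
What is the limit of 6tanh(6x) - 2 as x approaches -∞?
Evaluate the dominant behaviour as x → -∞; each term tends to a finite value or vanishes.
Limit = -8.

Final answer: -8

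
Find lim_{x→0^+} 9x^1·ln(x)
This is a 0·∞ indeterminate form at x → 0⁺.
Rewrite the product as 9·ln(x) / x^(-1) and apply L'Hôpital, or use the standard hierarchy x^(-1) ≫ |ln x| as x → 0⁺.
The indeterminate product → 0, so the limit = 0.

Final answer: 0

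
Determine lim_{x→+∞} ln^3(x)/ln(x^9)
This is an ∞/∞ indeterminate form as x → +∞.
Write ln(x^9) = 9·ln(x), reducing the quotient to ln^2(x)/9 → ∞.
Limit = ∞.

Final answer: ∞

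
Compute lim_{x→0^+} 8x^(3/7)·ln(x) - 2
The product is a 0·∞ indeterminate form at x → 0⁺.
Rewrite the product as 8·ln(x) / x^(-3/7) and apply L'Hôpital, or use the standard hierarchy x^(-3/7) ≫ |ln x| as x → 0⁺.
The indeterminate product → 0, so the limit = -2.

Final answer: -2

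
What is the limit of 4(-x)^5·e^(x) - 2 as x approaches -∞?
The product is a 0·∞ indeterminate form at x → -∞.
Rewrite the product as 4(-x)^5 / e^(-x) (an ∞/∞ form) and apply L'Hôpital, or use the standard hierarchy e^(|x|) ≫ |(-x)^5| as x → -∞.
The indeterminate product → 0, so the limit = -2.

Final answer: -2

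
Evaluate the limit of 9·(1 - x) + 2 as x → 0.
Direct substitution at x = 0 gives 11.

Final answer: 11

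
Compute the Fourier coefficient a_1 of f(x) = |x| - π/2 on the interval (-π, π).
a_1 = (1/π) ∫_{-π}^{π} f(x)·cos(1x) dx.
Evaluate the integral (use parity and integration by parts as needed): a_1 = -4/π.

Final answer: -4/π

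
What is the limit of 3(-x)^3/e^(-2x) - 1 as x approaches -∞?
The quotient is an ∞/∞ indeterminate form as x → -∞.
Compare growth rates of the dominant terms (exponentials ≫ polynomials ≫ logarithms), or apply L'Hôpital's rule; the quotient → 0.
Adding the constant: 0 - 1 = -1. Limit = -1.

Final answer: -1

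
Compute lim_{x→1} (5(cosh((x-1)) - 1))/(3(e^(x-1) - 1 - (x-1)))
Both numerator and denominator → 0 as x → 1; this is a 0/0 indeterminate form.
Expand each to leading order near x = 1: numerator ~ 5·(x - 1)^2/2, denominator ~ 3·(x - 1)^2/2.
The limit of the ratio is 5/3.

Final answer: 5/3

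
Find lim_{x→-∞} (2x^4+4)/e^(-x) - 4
The quotient is an ∞/∞ indeterminate form as x → -∞.
Compare growth rates of the dominant terms (exponentials ≫ polynomials ≫ logarithms), or apply L'Hôpital's rule; the quotient → 0.
Adding the constant: 0 - 4 = -4. Limit = -4.

Final answer: -4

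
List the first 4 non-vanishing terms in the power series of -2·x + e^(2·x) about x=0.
2·x^4/3 + 4·x^3/3 + 2·x^2 + 1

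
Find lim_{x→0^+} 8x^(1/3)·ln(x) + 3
The product is a 0·∞ indeterminate form at x → 0⁺.
Rewrite the product as 8·ln(x) / x^(-1/3) and apply L'Hôpital, or use the standard hierarchy x^(-1/3) ≫ |ln x| as x → 0⁺.
The indeterminate product → 0, so the limit = 3.

Final answer: 3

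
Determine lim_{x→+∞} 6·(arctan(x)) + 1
Evaluate the dominant behaviour as x → +∞; each term tends to a finite value or vanishes.
Limit = 1 + 3·π.

Final answer: 1 + 3·π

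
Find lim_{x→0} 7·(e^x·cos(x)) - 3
Direct substitution at x = 0 gives 4.

Final answer: 4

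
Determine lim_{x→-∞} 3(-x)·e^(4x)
This is a 0·∞ indeterminate form at x → -∞.
Rewrite the product as 3(-x) / e^(-4x) (an ∞/∞ form) and apply L'Hôpital, or use the standard hierarchy e^(4|x|) ≫ |(-x)| as x → -∞.
The indeterminate product → 0, so the limit = 0.

Final answer: 0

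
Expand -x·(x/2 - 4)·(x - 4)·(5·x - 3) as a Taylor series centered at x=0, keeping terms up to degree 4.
-5·x^4/2 + 63·x^3/2 - 98·x^2 + 48·x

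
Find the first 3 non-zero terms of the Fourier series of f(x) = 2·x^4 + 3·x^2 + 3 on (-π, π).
(84 - 16·π^2)·cos(x) + (-3 + 4·π^2)·cos(2·x) + 3 + π^2 + 2·π^4/5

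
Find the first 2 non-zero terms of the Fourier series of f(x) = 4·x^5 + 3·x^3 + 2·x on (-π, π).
(-154·π^2 + 8·π^4 + 928)·sin(x) + (-4·π^4 - 55/2 + 17·π^2)·sin(2·x)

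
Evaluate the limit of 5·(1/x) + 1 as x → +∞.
Evaluate the dominant behaviour as x → +∞; each term tends to a finite value or vanishes.
Limit = 1.

Final answer: 1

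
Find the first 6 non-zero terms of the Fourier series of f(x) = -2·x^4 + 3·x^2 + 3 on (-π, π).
(-108 + 16·π^2)·cos(x) + (9 - 4·π^2)·cos(2·x) + (-68/27 + 16·π^2/9)·cos(3·x) + (9/8 - π^2)·cos(4·x) + (-396/625 + 16·π^2/25)·cos(5·x) - 2·π^4/5 + 3 + π^2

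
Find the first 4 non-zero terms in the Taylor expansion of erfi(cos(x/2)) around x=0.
-121·e·x^6/(23040·√(π)) + 7·e·x^4/(192·√(π)) - e·x^2/(4·√(π)) + erfi(1)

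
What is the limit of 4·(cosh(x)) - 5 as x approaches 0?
Direct substitution at x = 0 gives -1.

Final answer: -1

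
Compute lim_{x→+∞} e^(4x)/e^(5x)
This is an ∞/∞ indeterminate form as x → +∞.
Rewrite e^(4x)/e^(5x) = e^((4−5)x) = e^(-x); the exponent coefficient is -1 < 0 so e^(-x) → 0.
Limit = 0.

Final answer: 0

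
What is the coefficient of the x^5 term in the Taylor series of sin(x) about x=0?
Expand to order 5: sin(x) = x^5/120 - x^3/6 + x + O(x^6).
The coefficient of x^5 is 1/120.

Final answer: 1/120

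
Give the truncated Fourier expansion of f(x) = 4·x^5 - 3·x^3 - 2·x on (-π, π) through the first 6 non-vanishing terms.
(-166·π^2 + 8·π^4 + 992)·sin(x) + (-4·π^4 - 65/2 + 23·π^2)·sin(2·x) + (-214·π^2/27 + 320/81 + 8·π^4/3)·sin(3·x) + (-2·π^4 - 1/2 + 4·π^2)·sin(4·x) + (-62·π^2/25 - 128/625 + 8·π^4/5)·sin(5·x) + (-4·π^4/3 + 61/162 + 47·π^2/27)·sin(6·x)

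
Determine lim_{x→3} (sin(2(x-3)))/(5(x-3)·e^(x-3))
Both numerator and denominator → 0 as x → 3; this is a 0/0 indeterminate form.
Expand each to leading order near x = 3: numerator ~ 2·(x - 3), denominator ~ 5·(x - 3).
The limit of the ratio is 2/5.

Final answer: 2/5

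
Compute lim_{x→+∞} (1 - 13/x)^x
As x → +∞: this is the defining limit (1 - 13/x)^x → e^(-13).
Limit = e^(-13).

Final answer: e^(-13)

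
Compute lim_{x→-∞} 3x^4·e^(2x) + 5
The product is a 0·∞ indeterminate form at x → -∞.
Rewrite the product as 3x^4 / e^(-2x) (an ∞/∞ form) and apply L'Hôpital, or use the standard hierarchy e^(2|x|) ≫ |x^4| as x → -∞.
The indeterminate product → 0, so the limit = 5.

Final answer: 5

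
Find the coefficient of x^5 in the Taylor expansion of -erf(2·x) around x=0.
Expand to order 5: -erf(2·x) = -32·x^5/(5·√(π)) + 16·x^3/(3·√(π)) - 4·x/√(π) + O(x^6).
The coefficient of x^5 is -32/(5·√(π)).

Final answer: -32/(5·√(π))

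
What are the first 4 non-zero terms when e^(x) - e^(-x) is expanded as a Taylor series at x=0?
x^7/2520 + x^5/60 + x^3/3 + 2·x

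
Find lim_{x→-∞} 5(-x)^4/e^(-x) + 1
The quotient is an ∞/∞ indeterminate form as x → -∞.
Compare growth rates of the dominant terms (exponentials ≫ polynomials ≫ logarithms), or apply L'Hôpital's rule; the quotient → 0.
Adding the constant: 0 + 1 = 1. Limit = 1.

Final answer: 1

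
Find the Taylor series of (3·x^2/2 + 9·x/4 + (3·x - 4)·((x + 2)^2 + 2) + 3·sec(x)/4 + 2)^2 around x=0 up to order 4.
931·x^4/8 - 697·x^3/16 - 3213·x^2/8 - 1445·x/8 + 7225/16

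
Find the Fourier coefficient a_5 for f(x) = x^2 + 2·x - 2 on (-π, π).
a_5 = (1/π) ∫_{-π}^{π} f(x)·cos(5x) dx.
Evaluate the integral (use parity and integration by parts as needed): a_5 = -4/25.

Final answer: -4/25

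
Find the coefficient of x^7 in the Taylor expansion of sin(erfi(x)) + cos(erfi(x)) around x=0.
Expand to order 7: sin(erfi(x)) + cos(erfi(x)) = x^7·(-38/(45·π^(3/2)) - 8/(315·π^(7/2)) + 4/(9·π^(5/2)) + 1/(21·√(π))) + x^6·(-28/(45·π) - 4/(45·π^3) + 8/(9·π^2)) + x^5·(-4/(3·π^(3/2)) + 4/(15·π^(5/2)) + 1/(5·√(π))) + x^4·(-4/(3·π) + 2/(3·π^2)) + x^3·(-4/(3·π^(3/2)) + 2/(3·√(π))) - 2·x^2/π + 2·x/√(π) + 1 + O(x^8).
The coefficient of x^7 is -38/(45·π^(3/2)) - 8/(315·π^(7/2)) + 4/(9·π^(5/2)) + 1/(21·√(π)).

Final answer: -38/(45·π^(3/2)) - 8/(315·π^(7/2)) + 4/(9·π^(5/2)) + 1/(21·√(π))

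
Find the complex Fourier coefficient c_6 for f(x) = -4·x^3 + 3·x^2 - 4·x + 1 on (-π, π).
Compute the real Fourier coefficients first: a_6 = 1/3, b_6 = 10/9 + 4·π^2/3.
Then c_6 = (a_6 − i·b_6)/2 = 1/6 - 2·i·π^2/3 - 5·i/9.

Final answer: 1/6 - 2·i·π^2/3 - 5·i/9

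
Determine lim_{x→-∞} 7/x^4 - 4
Evaluate the dominant behaviour as x → -∞; each term tends to a finite value or vanishes.
Limit = -4.

Final answer: -4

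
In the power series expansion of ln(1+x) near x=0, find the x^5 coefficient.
Expand to order 5: ln(1+x) = x^5/5 - x^4/4 + x^3/3 - x^2/2 + x + O(x^6).
The coefficient of x^5 is 1/5.

Final answer: 1/5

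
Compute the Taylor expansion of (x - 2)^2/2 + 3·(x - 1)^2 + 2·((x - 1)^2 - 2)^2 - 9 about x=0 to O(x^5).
2·x^4 - 8·x^3 + 15·x^2/2 - 2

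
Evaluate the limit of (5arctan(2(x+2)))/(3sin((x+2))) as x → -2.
Both numerator and denominator → 0 as x → -2; this is a 0/0 indeterminate form.
Expand each to leading order near x = -2: numerator ~ 10·(x + 2), denominator ~ 3·(x + 2).
The limit of the ratio is 10/3.

Final answer: 10/3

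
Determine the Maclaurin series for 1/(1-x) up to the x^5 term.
x^5 + x^4 + x^3 + x^2 + x + 1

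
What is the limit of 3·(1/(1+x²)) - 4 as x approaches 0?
Direct substitution at x = 0 gives -1.

Final answer: -1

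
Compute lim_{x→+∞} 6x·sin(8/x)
As x → +∞: let u = 8/x → 0⁺; then 6·x·sin(8/x) = 6·8·sin(u)/u → 6·8·1 = 48.
Limit = 48.

Final answer: 48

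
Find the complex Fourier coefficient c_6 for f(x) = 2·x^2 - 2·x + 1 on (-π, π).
Compute the real Fourier coefficients first: a_6 = 2/9, b_6 = 2/3.
Then c_6 = (a_6 − i·b_6)/2 = 1/9 - i/3.

Final answer: 1/9 - i/3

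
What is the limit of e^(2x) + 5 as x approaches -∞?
Evaluate the dominant behaviour as x → -∞; each term tends to a finite value or vanishes.
Limit = 5.

Final answer: 5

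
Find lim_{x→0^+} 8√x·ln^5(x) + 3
The product is a 0·∞ indeterminate form at x → 0⁺.
Rewrite the product as 8·ln^5(x) / x^(-1/2) and apply L'Hôpital, or use the standard hierarchy x^(-1/2) ≫ |ln x|^5 as x → 0⁺.
The indeterminate product → 0, so the limit = 3.

Final answer: 3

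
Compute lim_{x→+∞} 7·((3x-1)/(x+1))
Evaluate the dominant behaviour as x → +∞; each term tends to a finite value or vanishes.
Limit = 21.

Final answer: 21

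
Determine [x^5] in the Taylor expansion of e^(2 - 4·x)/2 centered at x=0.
Expand to order 5: e^(2 - 4·x)/2 = -64·x^5·e^(2)/15 + 16·x^4·e^(2)/3 - 16·x^3·e^(2)/3 + 4·x^2·e^(2) - 2·x·e^(2) + e^(2)/2 + O(x^6).
The coefficient of x^5 is -64·e^(2)/15.

Final answer: -64·e^(2)/15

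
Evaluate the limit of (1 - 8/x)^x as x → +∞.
As x → +∞: this is the defining limit (1 - 8/x)^x → e^(-8).
Limit = e^(-8).

Final answer: e^(-8)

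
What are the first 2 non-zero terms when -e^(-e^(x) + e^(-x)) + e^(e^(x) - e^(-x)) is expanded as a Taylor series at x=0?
10·x^3/3 + 4·x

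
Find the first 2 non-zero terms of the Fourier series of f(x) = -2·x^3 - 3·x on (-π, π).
(18 - 4·π^2)·sin(x) + 2·π^2·sin(2·x)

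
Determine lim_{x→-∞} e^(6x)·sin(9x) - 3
Evaluate the dominant behaviour as x → -∞; each term tends to a finite value or vanishes.
Limit = -3.

Final answer: -3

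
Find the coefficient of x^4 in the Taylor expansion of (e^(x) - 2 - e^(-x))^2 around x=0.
Expand to order 4: (e^(x) - 2 - e^(-x))^2 = 4·x^4/3 - 4·x^3/3 + 4·x^2 - 8·x + 4 + O(x^5).
The coefficient of x^4 is 4/3.

Final answer: 4/3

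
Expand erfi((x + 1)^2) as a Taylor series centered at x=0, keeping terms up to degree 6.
994·e·x^6/(5·√(π)) + 1588·e·x^5/(15·√(π)) + 158·e·x^4/(3·√(π)) + 24·e·x^3/√(π) + 10·e·x^2/√(π) + 4·e·x/√(π) + erfi(1)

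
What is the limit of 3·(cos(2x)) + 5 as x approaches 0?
Direct substitution at x = 0 gives 8.

Final answer: 8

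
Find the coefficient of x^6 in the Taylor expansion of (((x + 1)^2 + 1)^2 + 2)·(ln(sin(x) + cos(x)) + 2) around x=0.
Expand to order 6: (((x + 1)^2 + 1)^2 + 2)·(ln(sin(x) + cos(x)) + 2) = -13·x^6/5 + x^5 - 2·x^4/3 + 12·x^3 + 18·x^2 + 22·x + 12 + O(x^7).
The coefficient of x^6 is -13/5.

Final answer: -13/5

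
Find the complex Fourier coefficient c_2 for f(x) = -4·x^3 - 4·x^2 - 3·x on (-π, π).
Compute the real Fourier coefficients first: a_2 = -4, b_2 = -3 + 4·π^2.
Then c_2 = (a_2 − i·b_2)/2 = -2 - 2·i·π^2 + 3·i/2.

Final answer: -2 - 2·i·π^2 + 3·i/2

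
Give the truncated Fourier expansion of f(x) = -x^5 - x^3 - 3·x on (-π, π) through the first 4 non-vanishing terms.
(-234 - 2·π^4 + 38·π^2)·sin(x) + (-4·π^2 + 9 + π^4)·sin(2·x) + (-2·π^4/3 - 206/81 + 22·π^2/27)·sin(3·x) + (-π^2/8 + 99/64 + π^4/2)·sin(4·x)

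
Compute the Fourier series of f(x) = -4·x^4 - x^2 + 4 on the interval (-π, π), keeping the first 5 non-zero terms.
(-188 + 32·π^2)·cos(x) + (11 - 8·π^2)·cos(2·x) + (-52/27 + 32·π^2/9)·cos(3·x) + (1/2 - 2·π^2)·cos(4·x) - 4·π^4/5 - π^2/3 + 4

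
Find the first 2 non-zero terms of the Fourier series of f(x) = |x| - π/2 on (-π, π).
-4·cos(x)/π - 4·cos(3·x)/(9·π)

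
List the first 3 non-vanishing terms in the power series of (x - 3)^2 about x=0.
x^2 - 6·x + 9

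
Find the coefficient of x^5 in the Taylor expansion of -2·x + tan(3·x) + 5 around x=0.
Expand to order 5: -2·x + tan(3·x) + 5 = 162·x^5/5 + 9·x^3 + x + 5 + O(x^6).
The coefficient of x^5 is 162/5.

Final answer: 162/5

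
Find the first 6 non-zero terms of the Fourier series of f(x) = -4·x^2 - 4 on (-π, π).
16·cos(x) - 4·cos(2·x) + 16·cos(3·x)/9 - cos(4·x) + 16·cos(5·x)/25 - 4·π^2/3 - 4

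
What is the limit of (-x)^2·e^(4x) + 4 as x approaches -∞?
The product is a 0·∞ indeterminate form at x → -∞.
Rewrite the product as (-x)^2 / e^(-4x) (an ∞/∞ form) and apply L'Hôpital, or use the standard hierarchy e^(4|x|) ≫ |(-x)^2| as x → -∞.
The indeterminate product → 0, so the limit = 4.

Final answer: 4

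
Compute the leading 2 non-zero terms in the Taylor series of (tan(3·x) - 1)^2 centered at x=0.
1 - 6·x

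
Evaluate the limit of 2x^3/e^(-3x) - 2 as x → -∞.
The quotient is an ∞/∞ indeterminate form as x → -∞.
Compare growth rates of the dominant terms (exponentials ≫ polynomials ≫ logarithms), or apply L'Hôpital's rule; the quotient → 0.
Adding the constant: 0 - 2 = -2. Limit = -2.

Final answer: -2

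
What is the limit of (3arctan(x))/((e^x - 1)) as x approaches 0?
Both numerator and denominator → 0 as x → 0; this is a 0/0 indeterminate form.
Expand each to leading order near x = 0: numerator ~ 3·x, denominator ~ x.
The limit of the ratio is 3.

Final answer: 3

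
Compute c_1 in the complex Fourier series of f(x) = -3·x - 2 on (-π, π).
Compute the real Fourier coefficients first: a_1 = 0, b_1 = -6.
Then c_1 = (a_1 − i·b_1)/2 = 3·i.

Final answer: 3·i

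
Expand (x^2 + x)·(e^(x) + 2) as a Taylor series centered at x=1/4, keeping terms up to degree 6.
5·e^(1/4)/16 + 5/8 + (29·e^(1/4)/16 + 3)·(x - 1/4) + (2 + 85·e^(1/4)/32)·(x - 1/4)^2 + 173·e^(1/4)·(x - 1/4)^3/96 + 293·e^(1/4)·(x - 1/4)^4/384 + 89·e^(1/4)·(x - 1/4)^5/384 + 629·e^(1/4)·(x - 1/4)^6/11520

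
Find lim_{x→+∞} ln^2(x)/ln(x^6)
This is an ∞/∞ indeterminate form as x → +∞.
Write ln(x^6) = 6·ln(x), reducing the quotient to ln(x)/6 → ∞.
Limit = ∞.

Final answer: ∞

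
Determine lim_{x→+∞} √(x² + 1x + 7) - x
As x → +∞: multiply by the conjugate to get (1x+7)/(√(x²+1x+7)+x); the denominator ~ 2x, so the limit is 1/2.
Limit = 1/2.

Final answer: 1/2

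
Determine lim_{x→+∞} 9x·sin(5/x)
As x → +∞: let u = 5/x → 0⁺; then 9·x·sin(5/x) = 9·5·sin(u)/u → 9·5·1 = 45.
Limit = 45.

Final answer: 45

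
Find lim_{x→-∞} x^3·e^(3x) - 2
The product is a 0·∞ indeterminate form at x → -∞.
Rewrite the product as x^3 / e^(-3x) (an ∞/∞ form) and apply L'Hôpital, or use the standard hierarchy e^(3|x|) ≫ |x^3| as x → -∞.
The indeterminate product → 0, so the limit = -2.

Final answer: -2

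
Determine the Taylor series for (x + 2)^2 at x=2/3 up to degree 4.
64/9 + 16·(x - 2/3)/3 + (x - 2/3)^2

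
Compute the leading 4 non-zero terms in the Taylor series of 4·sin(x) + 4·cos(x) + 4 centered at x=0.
-2·x^3/3 - 2·x^2 + 4·x + 8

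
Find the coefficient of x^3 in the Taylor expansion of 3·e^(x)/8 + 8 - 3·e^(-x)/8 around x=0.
Expand to order 3: 3·e^(x)/8 + 8 - 3·e^(-x)/8 = x^3/8 + 3·x/4 + 8 + O(x^4).
The coefficient of x^3 is 1/8.

Final answer: 1/8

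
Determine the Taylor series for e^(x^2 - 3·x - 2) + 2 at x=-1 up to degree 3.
2 + e^(2) - 5·e^(2)·(x + 1) + 27·e^(2)·(x + 1)^2/2 - 155·e^(2)·(x + 1)^3/6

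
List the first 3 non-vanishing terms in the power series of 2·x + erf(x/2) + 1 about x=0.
-x^3/(12·√(π)) + x·(1/√(π) + 2) + 1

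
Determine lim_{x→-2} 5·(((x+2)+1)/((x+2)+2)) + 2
Direct substitution at x = -2 gives 9/2.

Final answer: 9/2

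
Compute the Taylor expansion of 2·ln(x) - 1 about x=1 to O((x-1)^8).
-1 + 2·(x - 1) - (x - 1)^2 + 2·(x - 1)^3/3 - (x - 1)^4/2 + 2·(x - 1)^5/5 - (x - 1)^6/3 + 2·(x - 1)^7/7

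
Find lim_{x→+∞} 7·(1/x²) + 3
Evaluate the dominant behaviour as x → +∞; each term tends to a finite value or vanishes.
Limit = 3.

Final answer: 3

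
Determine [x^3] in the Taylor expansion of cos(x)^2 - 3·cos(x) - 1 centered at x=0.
Expand to order 3: cos(x)^2 - 3·cos(x) - 1 = x^2/2 - 3 + O(x^4).
The coefficient of x^3 is 0.

Final answer: 0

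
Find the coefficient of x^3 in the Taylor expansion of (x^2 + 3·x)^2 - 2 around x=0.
Expand to order 3: (x^2 + 3·x)^2 - 2 = 6·x^3 + 9·x^2 - 2 + O(x^4).
The coefficient of x^3 is 6.

Final answer: 6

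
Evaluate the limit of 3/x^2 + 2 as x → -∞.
Evaluate the dominant behaviour as x → -∞; each term tends to a finite value or vanishes.
Limit = 2.

Final answer: 2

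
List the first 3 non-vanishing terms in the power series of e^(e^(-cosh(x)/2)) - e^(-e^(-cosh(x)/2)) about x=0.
x^4·(-e^(-1 - e^(-1/2))/32 + e^(-e^(-1/2) - 1/2)/96 + e^(-1/2 + e^(-1/2))/96 + e^(-1 + e^(-1/2))/32) + x^2·(-e^(-1/2 + e^(-1/2))/4 - e^(-e^(-1/2) - 1/2)/4) - e^(-e^(-1/2)) + e^(e^(-1/2))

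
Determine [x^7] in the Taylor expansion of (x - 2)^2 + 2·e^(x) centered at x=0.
Expand to order 7: (x - 2)^2 + 2·e^(x) = x^7/2520 + x^6/360 + x^5/60 + x^4/12 + x^3/3 + 2·x^2 - 2·x + 6 + O(x^8).
The coefficient of x^7 is 1/2520.

Final answer: 1/2520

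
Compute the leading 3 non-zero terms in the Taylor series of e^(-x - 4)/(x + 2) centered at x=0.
5·x^2·e^(-4)/8 - 3·x·e^(-4)/4 + e^(-4)/2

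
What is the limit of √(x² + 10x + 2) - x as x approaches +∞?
This is an ∞ − ∞ indeterminate form.
Multiply and divide by the conjugate √(x²+10x + 2) + x; the x² terms cancel, leaving (10x + 2)/(√(x²+10x + 2)+x) → 10/2 = 5.
Limit = 5.

Final answer: 5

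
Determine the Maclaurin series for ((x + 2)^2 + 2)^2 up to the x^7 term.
x^4 + 8·x^3 + 28·x^2 + 48·x + 36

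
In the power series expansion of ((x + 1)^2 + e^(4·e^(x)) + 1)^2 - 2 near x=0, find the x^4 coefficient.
(2 + e^(4))^2·(63·e^(4)/(2 + e^(4)) + (1/(2 + e^(4)) + 10·e^(4)/(2 + e^(4)))^2 + 116·(2/(2 + e^(4)) + 4·e^(4)/(2 + e^(4)))·e^(4)/(3·(2 + e^(4))))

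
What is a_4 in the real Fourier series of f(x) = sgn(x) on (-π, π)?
a_4 = (1/π) ∫_{-π}^{π} f(x)·cos(4x) dx.
Evaluate the integral (use parity and integration by parts as needed): a_4 = 0.

Final answer: 0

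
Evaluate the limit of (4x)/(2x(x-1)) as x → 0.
Both numerator and denominator → 0 as x → 0; this is a 0/0 indeterminate form.
Expand each to leading order near x = 0: numerator ~ 4·x, denominator ~ -2·x.
The limit of the ratio is -2.

Final answer: -2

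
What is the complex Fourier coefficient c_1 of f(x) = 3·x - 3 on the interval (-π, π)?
Compute the real Fourier coefficients first: a_1 = 0, b_1 = 6.
Then c_1 = (a_1 − i·b_1)/2 = -3·i.

Final answer: -3·i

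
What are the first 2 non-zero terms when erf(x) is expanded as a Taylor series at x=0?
-2·x^3/(3·√(π)) + 2·x/√(π)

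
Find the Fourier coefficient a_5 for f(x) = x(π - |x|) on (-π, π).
a_5 = (1/π) ∫_{-π}^{π} f(x)·cos(5x) dx.
Evaluate the integral (use parity and integration by parts as needed): a_5 = 0.

Final answer: 0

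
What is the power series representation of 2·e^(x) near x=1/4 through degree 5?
2·e^(1/4) + 2·e^(1/4)·(x - 1/4) + e^(1/4)·(x - 1/4)^2 + e^(1/4)·(x - 1/4)^3/3 + e^(1/4)·(x - 1/4)^4/12 + e^(1/4)·(x - 1/4)^5/60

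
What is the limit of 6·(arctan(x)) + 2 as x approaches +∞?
Evaluate the dominant behaviour as x → +∞; each term tends to a finite value or vanishes.
Limit = 2 + 3·π.

Final answer: 2 + 3·π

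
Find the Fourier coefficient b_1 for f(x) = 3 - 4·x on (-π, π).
b_1 = (1/π) ∫_{-π}^{π} f(x)·sin(1x) dx.
Evaluate the integral (use parity and integration by parts as needed): b_1 = -8.

Final answer: -8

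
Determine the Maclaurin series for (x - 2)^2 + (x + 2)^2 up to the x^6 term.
2·x^2 + 8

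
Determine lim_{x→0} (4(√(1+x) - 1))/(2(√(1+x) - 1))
Both numerator and denominator → 0 as x → 0; this is a 0/0 indeterminate form.
Expand each to leading order near x = 0: numerator ~ 2·x, denominator ~ x.
The limit of the ratio is 2.

Final answer: 2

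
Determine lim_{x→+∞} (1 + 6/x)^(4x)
As x → +∞: write (1 + 6/x)^(4x) = ((1 + 6/x)^x)^4 → (e^6)^4 = e^24.
Limit = e^(24).

Final answer: e^(24)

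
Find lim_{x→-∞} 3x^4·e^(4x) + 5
The product is a 0·∞ indeterminate form at x → -∞.
Rewrite the product as 3x^4 / e^(-4x) (an ∞/∞ form) and apply L'Hôpital, or use the standard hierarchy e^(4|x|) ≫ |x^4| as x → -∞.
The indeterminate product → 0, so the limit = 5.

Final answer: 5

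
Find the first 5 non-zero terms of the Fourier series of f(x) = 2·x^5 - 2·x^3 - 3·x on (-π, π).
(-84·π^2 + 4·π^4 + 498)·sin(x) + (-2·π^4 - 15 + 12·π^2)·sin(2·x) + (-116·π^2/27 + 70/81 + 4·π^4/3)·sin(3·x) + (-π^4 + 21/32 + 9·π^2/4)·sin(4·x) + (-36·π^2/25 - 534/625 + 4·π^4/5)·sin(5·x)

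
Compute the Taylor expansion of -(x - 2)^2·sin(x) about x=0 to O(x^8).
-19·x^7/2520 + x^6/30 + 2·x^5/15 - 2·x^4/3 - x^3/3 + 4·x^2 - 4·x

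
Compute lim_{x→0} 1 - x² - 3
Direct substitution at x = 0 gives -2.

Final answer: -2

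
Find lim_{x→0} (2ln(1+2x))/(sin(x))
Both numerator and denominator → 0 as x → 0; this is a 0/0 indeterminate form.
Expand each to leading order near x = 0: numerator ~ 4·x, denominator ~ x.
The limit of the ratio is 4.

Final answer: 4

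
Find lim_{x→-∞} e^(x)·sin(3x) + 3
Evaluate the dominant behaviour as x → -∞; each term tends to a finite value or vanishes.
Limit = 3.

Final answer: 3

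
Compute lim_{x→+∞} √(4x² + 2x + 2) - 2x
As x → +∞: multiply by the conjugate to get (2x+2)/(√(4x²+2x+2)+2x); the denominator ~ 4x, so the limit is 2/4 = 1/2.
Limit = 1/2.

Final answer: 1/2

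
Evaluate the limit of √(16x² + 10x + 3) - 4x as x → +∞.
As x → +∞: multiply by the conjugate to get (10x+3)/(√(16x²+10x+3)+4x); the denominator ~ 8x, so the limit is 10/8 = 5/4.
Limit = 5/4.

Final answer: 5/4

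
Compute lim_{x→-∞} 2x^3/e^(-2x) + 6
The quotient is an ∞/∞ indeterminate form as x → -∞.
Compare growth rates of the dominant terms (exponentials ≫ polynomials ≫ logarithms), or apply L'Hôpital's rule; the quotient → 0.
Adding the constant: 0 + 6 = 6. Limit = 6.

Final answer: 6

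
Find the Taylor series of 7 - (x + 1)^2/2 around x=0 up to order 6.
-x^2/2 - x + 13/2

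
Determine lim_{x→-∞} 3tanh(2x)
Evaluate the dominant behaviour as x → -∞; each term tends to a finite value or vanishes.
Limit = -3.

Final answer: -3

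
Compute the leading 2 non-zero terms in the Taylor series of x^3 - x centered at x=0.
x^3 - x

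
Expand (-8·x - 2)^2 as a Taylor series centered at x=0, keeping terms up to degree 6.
64·x^2 + 32·x + 4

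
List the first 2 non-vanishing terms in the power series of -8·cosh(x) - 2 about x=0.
-4·x^2 - 10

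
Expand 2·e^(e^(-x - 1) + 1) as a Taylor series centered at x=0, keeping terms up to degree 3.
x^3·(-e^(-1 + e^(-1)) - e^(e^(-1))/3 - e^(-2 + e^(-1))/3) + x^2·(e^(-1 + e^(-1)) + e^(e^(-1))) - 2·x·e^(e^(-1)) + 2·e^(e^(-1) + 1)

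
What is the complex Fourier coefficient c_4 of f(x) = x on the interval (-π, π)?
Compute the real Fourier coefficients first: a_4 = 0, b_4 = -1/2.
Then c_4 = (a_4 − i·b_4)/2 = i/4.

Final answer: i/4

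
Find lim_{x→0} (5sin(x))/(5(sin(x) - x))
Both numerator and denominator → 0 as x → 0; this is a 0/0 indeterminate form.
Expand each to leading order near x = 0: numerator ~ 5·x, denominator ~ -5·x^3/6.
The limit of the ratio is -∞.

Final answer: -∞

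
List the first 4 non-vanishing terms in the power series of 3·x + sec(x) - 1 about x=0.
61·x^6/720 + 5·x^4/24 + x^2/2 + 3·x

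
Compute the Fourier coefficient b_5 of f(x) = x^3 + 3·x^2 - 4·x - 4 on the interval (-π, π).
b_5 = (1/π) ∫_{-π}^{π} f(x)·sin(5x) dx.
Evaluate the integral (use parity and integration by parts as needed): b_5 = -212/125 + 2·π^2/5.

Final answer: -212/125 + 2·π^2/5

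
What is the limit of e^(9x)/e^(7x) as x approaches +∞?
This is an ∞/∞ indeterminate form as x → +∞.
Rewrite e^(9x)/e^(7x) = e^((9−7)x) = e^(2x); the exponent coefficient is 2 > 0 so e^(2x) → ∞.
Limit = ∞.

Final answer: ∞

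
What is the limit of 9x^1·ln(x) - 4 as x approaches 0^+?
The product is a 0·∞ indeterminate form at x → 0⁺.
Rewrite the product as 9·ln(x) / x^(-1) and apply L'Hôpital, or use the standard hierarchy x^(-1) ≫ |ln x| as x → 0⁺.
The indeterminate product → 0, so the limit = -4.

Final answer: -4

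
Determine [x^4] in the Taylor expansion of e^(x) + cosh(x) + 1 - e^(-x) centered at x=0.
Expand to order 4: e^(x) + cosh(x) + 1 - e^(-x) = x^4/24 + x^3/3 + x^2/2 + 2·x + 2 + O(x^5).
The coefficient of x^4 is 1/24.

Final answer: 1/24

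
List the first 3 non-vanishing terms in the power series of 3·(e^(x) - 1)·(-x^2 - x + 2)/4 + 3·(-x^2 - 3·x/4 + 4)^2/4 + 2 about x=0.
-357·x^2/64 - 3·x + 14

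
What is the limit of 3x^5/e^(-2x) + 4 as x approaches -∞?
The quotient is an ∞/∞ indeterminate form as x → -∞.
Compare growth rates of the dominant terms (exponentials ≫ polynomials ≫ logarithms), or apply L'Hôpital's rule; the quotient → 0.
Adding the constant: 0 + 4 = 4. Limit = 4.

Final answer: 4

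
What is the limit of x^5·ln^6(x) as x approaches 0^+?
This is a 0·∞ indeterminate form at x → 0⁺.
Rewrite the product as ln^6(x) / x^(-5) and apply L'Hôpital, or use the standard hierarchy x^(-5) ≫ |ln x|^6 as x → 0⁺.
The indeterminate product → 0, so the limit = 0.

Final answer: 0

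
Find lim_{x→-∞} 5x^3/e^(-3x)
This is an ∞/∞ indeterminate form as x → -∞.
Compare growth rates of the dominant terms (exponentials ≫ polynomials ≫ logarithms), or apply L'Hôpital's rule; the quotient → 0.
Limit = 0.

Final answer: 0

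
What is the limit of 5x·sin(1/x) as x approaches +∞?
As x → +∞: let u = 1/x → 0⁺; then 5·x·sin(1/x) = 5·1·sin(u)/u → 5·1·1 = 5.
Limit = 5.

Final answer: 5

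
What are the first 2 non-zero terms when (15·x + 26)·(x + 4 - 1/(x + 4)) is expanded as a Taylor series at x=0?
671·x/8 + 195/2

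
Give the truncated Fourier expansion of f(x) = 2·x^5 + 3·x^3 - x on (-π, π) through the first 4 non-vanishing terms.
(-74·π^2 + 4·π^4 + 442)·sin(x) + (-2·π^4 - 19/2 + 7·π^2)·sin(2·x) + (-26·π^2/27 - 2/81 + 4·π^4/3)·sin(3·x) + (-π^4 - π^2/4 + 19/32)·sin(4·x)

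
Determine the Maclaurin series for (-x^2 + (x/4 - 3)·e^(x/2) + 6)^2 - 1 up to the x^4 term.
13·x^4/8 + 47·x^3/16 - 95·x^2/16 - 15·x/2 + 8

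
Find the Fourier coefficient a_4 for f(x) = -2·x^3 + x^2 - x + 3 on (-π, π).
a_4 = (1/π) ∫_{-π}^{π} f(x)·cos(4x) dx.
Evaluate the integral (use parity and integration by parts as needed): a_4 = 1/4.

Final answer: 1/4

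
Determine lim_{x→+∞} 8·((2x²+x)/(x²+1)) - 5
Evaluate the dominant behaviour as x → +∞; each term tends to a finite value or vanishes.
Limit = 11.

Final answer: 11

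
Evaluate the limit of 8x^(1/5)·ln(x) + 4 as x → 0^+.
The product is a 0·∞ indeterminate form at x → 0⁺.
Rewrite the product as 8·ln(x) / x^(-1/5) and apply L'Hôpital, or use the standard hierarchy x^(-1/5) ≫ |ln x| as x → 0⁺.
The indeterminate product → 0, so the limit = 4.

Final answer: 4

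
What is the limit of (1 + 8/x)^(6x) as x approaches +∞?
As x → +∞: write (1 + 8/x)^(6x) = ((1 + 8/x)^x)^6 → (e^8)^6 = e^48.
Limit = e^(48).

Final answer: e^(48)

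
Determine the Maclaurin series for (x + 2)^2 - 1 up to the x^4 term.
x^2 + 4·x + 3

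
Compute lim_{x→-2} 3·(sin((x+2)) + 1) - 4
Direct substitution at x = -2 gives -1.

Final answer: -1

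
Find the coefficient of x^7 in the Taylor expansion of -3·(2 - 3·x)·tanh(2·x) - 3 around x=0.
Expand to order 7: -3·(2 - 3·x)·tanh(2·x) - 3 = 4352·x^7/105 + 192·x^6/5 - 128·x^5/5 - 24·x^4 + 16·x^3 + 18·x^2 - 12·x - 3 + O(x^8).
The coefficient of x^7 is 4352/105.

Final answer: 4352/105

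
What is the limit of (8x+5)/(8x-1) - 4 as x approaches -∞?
Evaluate the dominant behaviour as x → -∞; each term tends to a finite value or vanishes.
Limit = -3.

Final answer: -3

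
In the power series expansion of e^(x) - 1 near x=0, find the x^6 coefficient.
Expand to order 6: e^(x) - 1 = x^6/720 + x^5/120 + x^4/24 + x^3/6 + x^2/2 + x + O(x^7).
The coefficient of x^6 is 1/720.

Final answer: 1/720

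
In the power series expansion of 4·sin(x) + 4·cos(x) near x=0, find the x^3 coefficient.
Expand to order 3: 4·sin(x) + 4·cos(x) = -2·x^3/3 - 2·x^2 + 4·x + 4 + O(x^4).
The coefficient of x^3 is -2/3.

Final answer: -2/3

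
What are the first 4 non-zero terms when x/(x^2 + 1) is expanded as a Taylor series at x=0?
-x^7 + x^5 - x^3 + x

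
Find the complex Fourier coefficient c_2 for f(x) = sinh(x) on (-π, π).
Compute the real Fourier coefficients first: a_2 = 0, b_2 = -4·sinh(π)/(5·π).
Then c_2 = (a_2 − i·b_2)/2 = 2·i·sinh(π)/(5·π).

Final answer: 2·i·sinh(π)/(5·π)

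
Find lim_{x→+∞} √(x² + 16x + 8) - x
This is an ∞ − ∞ indeterminate form.
Multiply and divide by the conjugate √(x²+16x + 8) + x; the x² terms cancel, leaving (16x + 8)/(√(x²+16x + 8)+x) → 16/2 = 8.
Limit = 8.

Final answer: 8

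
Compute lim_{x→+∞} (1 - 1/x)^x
As x → +∞: this is the defining limit (1 - 1/x)^x → e^(-1).
Limit = e^(-1).

Final answer: e^(-1)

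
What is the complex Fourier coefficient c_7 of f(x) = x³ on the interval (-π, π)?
Compute the real Fourier coefficients first: a_7 = 0, b_7 = -12/343 + 2·π^2/7.
Then c_7 = (a_7 − i·b_7)/2 = -i·π^2/7 + 6·i/343.

Final answer: -i·π^2/7 + 6·i/343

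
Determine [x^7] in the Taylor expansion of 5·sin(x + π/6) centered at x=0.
Expand to order 7: 5·sin(x + π/6) = -√(3)·x^7/2016 - x^6/288 + √(3)·x^5/48 + 5·x^4/48 - 5·√(3)·x^3/12 - 5·x^2/4 + 5·√(3)·x/2 + 5/2 + O(x^8).
The coefficient of x^7 is -√(3)/2016.

Final answer: -√(3)/2016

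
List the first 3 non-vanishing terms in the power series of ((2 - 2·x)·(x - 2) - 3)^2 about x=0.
64·x^2 - 84·x + 49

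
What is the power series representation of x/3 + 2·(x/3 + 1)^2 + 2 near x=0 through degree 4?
2·x^2/9 + 5·x/3 + 4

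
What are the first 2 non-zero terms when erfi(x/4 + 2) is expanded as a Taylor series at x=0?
x·e^(4)/(2·√(π)) + erfi(2)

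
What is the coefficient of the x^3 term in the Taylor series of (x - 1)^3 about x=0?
Expand to order 3: (x - 1)^3 = x^3 - 3·x^2 + 3·x - 1 + O(x^4).
The coefficient of x^3 is 1.

Final answer: 1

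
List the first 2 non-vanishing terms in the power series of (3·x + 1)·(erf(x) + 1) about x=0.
x·(2/√(π) + 3) + 1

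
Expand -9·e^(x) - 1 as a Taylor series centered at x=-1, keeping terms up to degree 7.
(-9 - e)·e^(-1) - 9·e^(-1)·(x + 1) - 9·e^(-1)·(x + 1)^2/2 - 3·e^(-1)·(x + 1)^3/2 - 3·e^(-1)·(x + 1)^4/8 - 3·e^(-1)·(x + 1)^5/40 - e^(-1)·(x + 1)^6/80 - e^(-1)·(x + 1)^7/560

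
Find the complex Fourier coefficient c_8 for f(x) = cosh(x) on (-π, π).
Compute the real Fourier coefficients first: a_8 = 2·sinh(π)/(65·π), b_8 = 0.
Then c_8 = (a_8 − i·b_8)/2 = sinh(π)/(65·π).

Final answer: sinh(π)/(65·π)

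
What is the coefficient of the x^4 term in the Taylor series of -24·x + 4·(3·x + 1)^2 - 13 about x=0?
Expand to order 4: -24·x + 4·(3·x + 1)^2 - 13 = 36·x^2 - 9 + O(x^5).
The coefficient of x^4 is 0.

Final answer: 0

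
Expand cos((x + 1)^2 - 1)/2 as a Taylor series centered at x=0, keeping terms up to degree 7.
x^7/30 + 41·x^6/90 + 2·x^5/3 + x^4/12 - x^3 - x^2 + 1/2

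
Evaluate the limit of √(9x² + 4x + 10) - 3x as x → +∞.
As x → +∞: multiply by the conjugate to get (4x+10)/(√(9x²+4x+10)+3x); the denominator ~ 6x, so the limit is 4/6 = 2/3.
Limit = 2/3.

Final answer: 2/3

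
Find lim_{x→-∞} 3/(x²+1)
Evaluate the dominant behaviour as x → -∞; each term tends to a finite value or vanishes.
Limit = 0.

Final answer: 0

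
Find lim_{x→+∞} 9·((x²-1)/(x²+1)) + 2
Evaluate the dominant behaviour as x → +∞; each term tends to a finite value or vanishes.
Limit = 11.

Final answer: 11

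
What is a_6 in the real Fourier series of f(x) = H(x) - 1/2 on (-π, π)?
a_6 = (1/π) ∫_{-π}^{π} f(x)·cos(6x) dx.
Evaluate the integral (use parity and integration by parts as needed): a_6 = 0.

Final answer: 0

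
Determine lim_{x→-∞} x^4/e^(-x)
This is an ∞/∞ indeterminate form as x → -∞.
Compare growth rates of the dominant terms (exponentials ≫ polynomials ≫ logarithms), or apply L'Hôpital's rule; the quotient → 0.
Limit = 0.

Final answer: 0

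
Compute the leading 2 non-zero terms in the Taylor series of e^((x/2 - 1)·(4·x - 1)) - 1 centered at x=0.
-9·e·x/2 - 1 + e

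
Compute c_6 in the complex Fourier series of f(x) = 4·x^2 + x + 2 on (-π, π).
Compute the real Fourier coefficients first: a_6 = 4/9, b_6 = -1/3.
Then c_6 = (a_6 − i·b_6)/2 = 2/9 + i/6.

Final answer: 2/9 + i/6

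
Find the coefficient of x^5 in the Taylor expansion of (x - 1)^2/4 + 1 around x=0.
Expand to order 5: (x - 1)^2/4 + 1 = x^2/4 - x/2 + 5/4 + O(x^6).
The coefficient of x^5 is 0.

Final answer: 0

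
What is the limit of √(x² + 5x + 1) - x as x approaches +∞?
This is an ∞ − ∞ indeterminate form.
Multiply and divide by the conjugate √(x²+5x + 1) + x; the x² terms cancel, leaving (5x + 1)/(√(x²+5x + 1)+x) → 5/2.
Limit = 5/2.

Final answer: 5/2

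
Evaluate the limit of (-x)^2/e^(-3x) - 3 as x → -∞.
The quotient is an ∞/∞ indeterminate form as x → -∞.
Compare growth rates of the dominant terms (exponentials ≫ polynomials ≫ logarithms), or apply L'Hôpital's rule; the quotient → 0.
Adding the constant: 0 - 3 = -3. Limit = -3.

Final answer: -3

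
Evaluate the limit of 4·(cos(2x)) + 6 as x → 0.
Direct substitution at x = 0 gives 10.

Final answer: 10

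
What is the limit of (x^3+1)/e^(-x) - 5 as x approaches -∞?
The quotient is an ∞/∞ indeterminate form as x → -∞.
Compare growth rates of the dominant terms (exponentials ≫ polynomials ≫ logarithms), or apply L'Hôpital's rule; the quotient → 0.
Adding the constant: 0 - 5 = -5. Limit = -5.

Final answer: -5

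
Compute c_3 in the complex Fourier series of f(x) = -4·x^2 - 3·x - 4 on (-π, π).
Compute the real Fourier coefficients first: a_3 = 16/9, b_3 = -2.
Then c_3 = (a_3 − i·b_3)/2 = 8/9 + i.

Final answer: 8/9 + i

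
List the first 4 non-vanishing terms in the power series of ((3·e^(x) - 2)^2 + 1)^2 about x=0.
184·x^3 + 84·x^2 + 24·x + 4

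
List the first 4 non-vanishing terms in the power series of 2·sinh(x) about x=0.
x^7/2520 + x^5/60 + x^3/3 + 2·x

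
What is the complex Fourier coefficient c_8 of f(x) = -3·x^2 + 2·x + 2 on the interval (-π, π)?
Compute the real Fourier coefficients first: a_8 = -3/16, b_8 = -1/2.
Then c_8 = (a_8 − i·b_8)/2 = -3/32 + i/4.

Final answer: -3/32 + i/4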